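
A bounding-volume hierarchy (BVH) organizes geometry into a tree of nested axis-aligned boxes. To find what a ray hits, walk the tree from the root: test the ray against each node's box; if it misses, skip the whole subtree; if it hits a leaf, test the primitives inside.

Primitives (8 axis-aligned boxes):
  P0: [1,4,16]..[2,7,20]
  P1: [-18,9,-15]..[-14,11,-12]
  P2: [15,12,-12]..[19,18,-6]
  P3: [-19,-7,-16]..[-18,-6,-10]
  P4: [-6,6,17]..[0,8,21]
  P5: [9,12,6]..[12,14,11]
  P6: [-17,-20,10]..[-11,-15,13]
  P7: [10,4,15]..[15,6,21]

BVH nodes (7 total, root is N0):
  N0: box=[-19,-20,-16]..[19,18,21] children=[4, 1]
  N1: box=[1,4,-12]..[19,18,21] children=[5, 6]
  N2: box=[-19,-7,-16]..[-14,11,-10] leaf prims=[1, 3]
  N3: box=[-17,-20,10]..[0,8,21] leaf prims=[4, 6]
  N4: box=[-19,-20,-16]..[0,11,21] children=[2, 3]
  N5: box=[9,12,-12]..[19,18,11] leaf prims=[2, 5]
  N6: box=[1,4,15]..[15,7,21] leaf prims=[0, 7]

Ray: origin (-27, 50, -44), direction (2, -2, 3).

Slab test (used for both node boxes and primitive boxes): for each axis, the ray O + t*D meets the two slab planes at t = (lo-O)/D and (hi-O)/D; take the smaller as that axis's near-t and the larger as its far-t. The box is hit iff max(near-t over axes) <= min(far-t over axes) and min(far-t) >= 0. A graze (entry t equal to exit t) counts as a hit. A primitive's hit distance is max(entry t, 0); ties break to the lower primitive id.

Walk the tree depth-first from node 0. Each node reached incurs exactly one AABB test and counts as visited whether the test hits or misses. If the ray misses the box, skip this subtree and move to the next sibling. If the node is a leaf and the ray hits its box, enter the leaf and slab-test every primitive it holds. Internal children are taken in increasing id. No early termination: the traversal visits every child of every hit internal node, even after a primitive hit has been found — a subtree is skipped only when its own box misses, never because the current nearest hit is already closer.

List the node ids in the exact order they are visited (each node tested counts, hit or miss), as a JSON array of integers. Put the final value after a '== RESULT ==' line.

Trace the traversal:
N0 x:[4,23] y:[16,35] z:[28/3,65/3] -> hit [16,65/3], descend [1, 4]
  N1 x:[14,23] y:[16,23] z:[32/3,65/3] -> hit [16,65/3], descend [5, 6]
    N5 x:[18,23] y:[16,19] z:[32/3,55/3] -> hit [18,55/3] leaf, test {P2(miss), P5@t=18}
    N6 x:[14,21] y:[43/2,23] z:[59/3,65/3] -> miss, prune
  N4 x:[4,27/2] y:[39/2,35] z:[28/3,65/3] -> miss, prune

5 AABB tests over nodes [0, 1, 5, 6, 4]; 1 leaf entered; closest P5.

== RESULT ==
[0, 1, 5, 6, 4]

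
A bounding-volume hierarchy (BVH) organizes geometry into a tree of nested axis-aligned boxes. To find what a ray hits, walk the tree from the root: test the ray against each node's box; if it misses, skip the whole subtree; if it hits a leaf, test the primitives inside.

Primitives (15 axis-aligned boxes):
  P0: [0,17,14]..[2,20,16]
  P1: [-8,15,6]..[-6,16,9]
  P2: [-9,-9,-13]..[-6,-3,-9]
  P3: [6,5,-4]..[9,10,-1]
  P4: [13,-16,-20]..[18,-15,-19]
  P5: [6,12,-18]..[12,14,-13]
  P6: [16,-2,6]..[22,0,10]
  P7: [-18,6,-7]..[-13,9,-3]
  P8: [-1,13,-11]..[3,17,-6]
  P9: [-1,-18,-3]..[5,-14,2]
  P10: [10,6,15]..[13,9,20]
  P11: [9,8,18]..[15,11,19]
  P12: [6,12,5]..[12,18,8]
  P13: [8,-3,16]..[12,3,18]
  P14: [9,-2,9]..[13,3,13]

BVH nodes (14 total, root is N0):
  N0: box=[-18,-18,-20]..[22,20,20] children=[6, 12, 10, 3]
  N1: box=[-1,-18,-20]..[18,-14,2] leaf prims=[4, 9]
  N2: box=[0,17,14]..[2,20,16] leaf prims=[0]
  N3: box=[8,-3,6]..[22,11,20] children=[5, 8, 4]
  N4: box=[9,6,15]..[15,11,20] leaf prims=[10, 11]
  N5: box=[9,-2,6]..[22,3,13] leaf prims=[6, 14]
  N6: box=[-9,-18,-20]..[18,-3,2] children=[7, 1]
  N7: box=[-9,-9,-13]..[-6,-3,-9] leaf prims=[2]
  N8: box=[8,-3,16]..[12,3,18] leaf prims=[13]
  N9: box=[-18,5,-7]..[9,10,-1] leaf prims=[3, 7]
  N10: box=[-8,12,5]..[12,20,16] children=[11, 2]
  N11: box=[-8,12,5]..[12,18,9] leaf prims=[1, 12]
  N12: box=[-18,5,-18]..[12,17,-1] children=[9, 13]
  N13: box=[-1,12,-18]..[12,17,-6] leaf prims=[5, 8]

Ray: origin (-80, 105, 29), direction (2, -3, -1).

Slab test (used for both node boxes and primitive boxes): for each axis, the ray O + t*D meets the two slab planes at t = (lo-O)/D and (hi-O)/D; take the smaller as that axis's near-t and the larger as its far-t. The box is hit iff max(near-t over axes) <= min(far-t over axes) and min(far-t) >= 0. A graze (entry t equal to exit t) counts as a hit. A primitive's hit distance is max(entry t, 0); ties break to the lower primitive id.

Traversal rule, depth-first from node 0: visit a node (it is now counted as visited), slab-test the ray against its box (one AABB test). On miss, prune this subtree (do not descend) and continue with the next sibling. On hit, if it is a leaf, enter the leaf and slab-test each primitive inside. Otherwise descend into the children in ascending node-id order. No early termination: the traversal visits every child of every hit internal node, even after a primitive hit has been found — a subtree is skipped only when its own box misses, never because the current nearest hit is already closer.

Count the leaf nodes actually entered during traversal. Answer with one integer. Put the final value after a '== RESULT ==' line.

Trace the traversal:
N0 x:[31,51] y:[85/3,41] z:[9,49] -> hit [31,41], descend [3, 6, 10, 12]
  N3 x:[44,51] y:[94/3,36] z:[9,23] -> miss, prune
  N6 x:[71/2,49] y:[36,41] z:[27,49] -> hit [36,41], descend [1, 7]
    N1 x:[79/2,49] y:[119/3,41] z:[27,49] -> hit [119/3,41] leaf, test {P4(miss), P9(miss)}
    N7 x:[71/2,37] y:[36,38] z:[38,42] -> miss, prune
  N10 x:[36,46] y:[85/3,31] z:[13,24] -> miss, prune
  N12 x:[31,46] y:[88/3,100/3] z:[30,47] -> hit [31,100/3], descend [9, 13]
    N9 x:[31,89/2] y:[95/3,100/3] z:[30,36] -> hit [95/3,100/3] leaf, test {P3(miss), P7@t=32}
    N13 x:[79/2,46] y:[88/3,31] z:[35,47] -> miss, prune

order=[0, 3, 6, 1, 7, 10, 12, 9, 13]  |boxes|=9  |leaves|=2  hit=P7

== RESULT ==
2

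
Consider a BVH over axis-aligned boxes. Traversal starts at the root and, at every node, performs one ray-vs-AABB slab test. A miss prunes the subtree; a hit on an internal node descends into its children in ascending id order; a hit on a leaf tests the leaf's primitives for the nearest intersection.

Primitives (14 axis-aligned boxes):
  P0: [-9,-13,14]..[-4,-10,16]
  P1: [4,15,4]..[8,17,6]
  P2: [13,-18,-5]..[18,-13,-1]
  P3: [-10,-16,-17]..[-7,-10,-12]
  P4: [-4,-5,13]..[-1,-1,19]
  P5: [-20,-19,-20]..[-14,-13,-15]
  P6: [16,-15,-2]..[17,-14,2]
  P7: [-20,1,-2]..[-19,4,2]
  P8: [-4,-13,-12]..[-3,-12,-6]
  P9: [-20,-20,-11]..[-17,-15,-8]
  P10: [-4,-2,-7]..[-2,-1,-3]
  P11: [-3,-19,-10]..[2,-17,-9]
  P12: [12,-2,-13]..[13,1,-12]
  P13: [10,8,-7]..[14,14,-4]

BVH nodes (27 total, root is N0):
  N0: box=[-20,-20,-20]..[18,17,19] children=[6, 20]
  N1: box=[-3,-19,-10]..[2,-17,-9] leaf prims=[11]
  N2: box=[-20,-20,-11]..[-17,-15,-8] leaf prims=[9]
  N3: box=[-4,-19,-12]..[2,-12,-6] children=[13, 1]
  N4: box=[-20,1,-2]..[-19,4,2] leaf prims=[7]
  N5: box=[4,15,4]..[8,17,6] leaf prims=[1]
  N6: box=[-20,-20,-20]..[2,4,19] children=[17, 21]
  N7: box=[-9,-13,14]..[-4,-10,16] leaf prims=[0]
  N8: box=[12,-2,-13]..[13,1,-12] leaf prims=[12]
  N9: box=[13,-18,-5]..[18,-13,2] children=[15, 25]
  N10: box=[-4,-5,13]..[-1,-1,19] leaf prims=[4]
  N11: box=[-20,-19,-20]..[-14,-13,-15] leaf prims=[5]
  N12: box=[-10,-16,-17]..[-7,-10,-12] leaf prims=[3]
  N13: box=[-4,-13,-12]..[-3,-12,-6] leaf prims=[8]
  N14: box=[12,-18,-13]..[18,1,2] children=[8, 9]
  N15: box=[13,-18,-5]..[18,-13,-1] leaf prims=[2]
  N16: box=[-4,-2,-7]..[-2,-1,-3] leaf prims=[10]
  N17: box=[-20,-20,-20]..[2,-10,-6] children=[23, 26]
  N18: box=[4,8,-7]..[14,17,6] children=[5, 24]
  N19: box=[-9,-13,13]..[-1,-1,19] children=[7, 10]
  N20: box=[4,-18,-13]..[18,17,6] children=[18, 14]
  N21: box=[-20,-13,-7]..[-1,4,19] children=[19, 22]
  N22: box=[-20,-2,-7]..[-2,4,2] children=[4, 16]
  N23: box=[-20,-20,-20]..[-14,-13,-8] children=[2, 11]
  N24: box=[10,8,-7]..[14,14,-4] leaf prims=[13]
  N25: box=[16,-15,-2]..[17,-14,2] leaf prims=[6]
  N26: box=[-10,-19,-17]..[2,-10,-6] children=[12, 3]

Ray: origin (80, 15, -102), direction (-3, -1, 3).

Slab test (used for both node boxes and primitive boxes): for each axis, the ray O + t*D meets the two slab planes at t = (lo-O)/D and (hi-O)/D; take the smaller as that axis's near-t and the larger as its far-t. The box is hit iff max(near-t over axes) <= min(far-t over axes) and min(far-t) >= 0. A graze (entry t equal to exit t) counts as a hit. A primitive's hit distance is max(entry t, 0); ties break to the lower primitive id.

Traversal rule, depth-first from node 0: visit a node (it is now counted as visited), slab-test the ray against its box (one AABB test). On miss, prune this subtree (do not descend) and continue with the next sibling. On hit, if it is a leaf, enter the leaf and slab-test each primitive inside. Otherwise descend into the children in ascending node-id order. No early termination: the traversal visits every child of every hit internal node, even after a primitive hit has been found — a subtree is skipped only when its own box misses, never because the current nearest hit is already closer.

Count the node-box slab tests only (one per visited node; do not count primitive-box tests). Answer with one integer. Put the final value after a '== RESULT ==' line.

Traverse from the root:
N0 x:[62/3,100/3] y:[-2,35] z:[82/3,121/3] -> hit [82/3,100/3], descend [6, 20]
  N6 x:[26,100/3] y:[11,35] z:[82/3,121/3] -> hit [82/3,100/3], descend [17, 21]
    N17 x:[26,100/3] y:[25,35] z:[82/3,32] -> hit [82/3,32], descend [23, 26]
      N23 x:[94/3,100/3] y:[28,35] z:[82/3,94/3] -> hit [94/3,94/3], descend [2, 11]
        N2 x:[97/3,100/3] y:[30,35] z:[91/3,94/3] -> miss, prune
        N11 x:[94/3,100/3] y:[28,34] z:[82/3,29] -> miss, prune
      N26 x:[26,30] y:[25,34] z:[85/3,32] -> hit [85/3,30], descend [3, 12]
        N3 x:[26,28] y:[27,34] z:[30,32] -> miss, prune
        N12 x:[29,30] y:[25,31] z:[85/3,30] -> hit [29,30] leaf, test {P3@t=29}
    N21 x:[27,100/3] y:[11,28] z:[95/3,121/3] -> miss, prune
  N20 x:[62/3,76/3] y:[-2,33] z:[89/3,36] -> miss, prune

Visited [0, 6, 17, 23, 2, 11, 26, 3, 12, 21, 20]. Tests: 11 box, 1 leaf. Nearest: P3.

== RESULT ==
11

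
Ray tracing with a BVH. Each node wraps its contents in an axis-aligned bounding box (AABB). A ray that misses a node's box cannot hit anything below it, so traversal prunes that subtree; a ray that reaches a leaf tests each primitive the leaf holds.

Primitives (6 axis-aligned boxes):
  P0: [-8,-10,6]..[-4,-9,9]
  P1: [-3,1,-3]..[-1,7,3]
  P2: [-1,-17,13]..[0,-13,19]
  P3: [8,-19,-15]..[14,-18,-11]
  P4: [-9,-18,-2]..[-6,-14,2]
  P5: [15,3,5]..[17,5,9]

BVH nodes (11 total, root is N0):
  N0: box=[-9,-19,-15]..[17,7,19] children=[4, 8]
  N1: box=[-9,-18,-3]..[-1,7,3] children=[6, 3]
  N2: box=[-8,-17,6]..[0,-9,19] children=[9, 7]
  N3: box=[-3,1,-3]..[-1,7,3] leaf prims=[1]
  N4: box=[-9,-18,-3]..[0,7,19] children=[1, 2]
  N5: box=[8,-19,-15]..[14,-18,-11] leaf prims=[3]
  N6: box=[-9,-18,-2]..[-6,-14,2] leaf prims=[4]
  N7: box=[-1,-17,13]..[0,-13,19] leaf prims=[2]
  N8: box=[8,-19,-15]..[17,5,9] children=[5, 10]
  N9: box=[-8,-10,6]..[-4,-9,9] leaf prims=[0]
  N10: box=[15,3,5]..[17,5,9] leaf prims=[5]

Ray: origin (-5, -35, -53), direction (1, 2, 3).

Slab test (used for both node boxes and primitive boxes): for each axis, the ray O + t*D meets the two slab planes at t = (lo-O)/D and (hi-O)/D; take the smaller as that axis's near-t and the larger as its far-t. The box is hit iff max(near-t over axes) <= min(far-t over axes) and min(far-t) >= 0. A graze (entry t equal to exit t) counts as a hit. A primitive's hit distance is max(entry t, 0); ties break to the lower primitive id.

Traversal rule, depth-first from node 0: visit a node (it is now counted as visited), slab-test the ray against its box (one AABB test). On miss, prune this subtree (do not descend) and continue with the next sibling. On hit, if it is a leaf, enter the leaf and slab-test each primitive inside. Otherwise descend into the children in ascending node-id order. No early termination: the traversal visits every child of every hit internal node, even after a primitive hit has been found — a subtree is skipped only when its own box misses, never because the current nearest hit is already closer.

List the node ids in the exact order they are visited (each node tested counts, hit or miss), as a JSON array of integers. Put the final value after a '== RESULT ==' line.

Traverse from the root:
N0 x:[-4,22] y:[8,21] z:[38/3,24] -> hit [38/3,21], descend [4, 8]
  N4 x:[-4,5] y:[17/2,21] z:[50/3,24] -> miss, prune
  N8 x:[13,22] y:[8,20] z:[38/3,62/3] -> hit [13,20], descend [5, 10]
    N5 x:[13,19] y:[8,17/2] z:[38/3,14] -> miss, prune
    N10 x:[20,22] y:[19,20] z:[58/3,62/3] -> hit [20,20] leaf, test {P5@t=20}

Summary -> nodes [0, 4, 8, 5, 10]; box-tests=5; leaf-entries=1; first=P5

== RESULT ==
[0, 4, 8, 5, 10]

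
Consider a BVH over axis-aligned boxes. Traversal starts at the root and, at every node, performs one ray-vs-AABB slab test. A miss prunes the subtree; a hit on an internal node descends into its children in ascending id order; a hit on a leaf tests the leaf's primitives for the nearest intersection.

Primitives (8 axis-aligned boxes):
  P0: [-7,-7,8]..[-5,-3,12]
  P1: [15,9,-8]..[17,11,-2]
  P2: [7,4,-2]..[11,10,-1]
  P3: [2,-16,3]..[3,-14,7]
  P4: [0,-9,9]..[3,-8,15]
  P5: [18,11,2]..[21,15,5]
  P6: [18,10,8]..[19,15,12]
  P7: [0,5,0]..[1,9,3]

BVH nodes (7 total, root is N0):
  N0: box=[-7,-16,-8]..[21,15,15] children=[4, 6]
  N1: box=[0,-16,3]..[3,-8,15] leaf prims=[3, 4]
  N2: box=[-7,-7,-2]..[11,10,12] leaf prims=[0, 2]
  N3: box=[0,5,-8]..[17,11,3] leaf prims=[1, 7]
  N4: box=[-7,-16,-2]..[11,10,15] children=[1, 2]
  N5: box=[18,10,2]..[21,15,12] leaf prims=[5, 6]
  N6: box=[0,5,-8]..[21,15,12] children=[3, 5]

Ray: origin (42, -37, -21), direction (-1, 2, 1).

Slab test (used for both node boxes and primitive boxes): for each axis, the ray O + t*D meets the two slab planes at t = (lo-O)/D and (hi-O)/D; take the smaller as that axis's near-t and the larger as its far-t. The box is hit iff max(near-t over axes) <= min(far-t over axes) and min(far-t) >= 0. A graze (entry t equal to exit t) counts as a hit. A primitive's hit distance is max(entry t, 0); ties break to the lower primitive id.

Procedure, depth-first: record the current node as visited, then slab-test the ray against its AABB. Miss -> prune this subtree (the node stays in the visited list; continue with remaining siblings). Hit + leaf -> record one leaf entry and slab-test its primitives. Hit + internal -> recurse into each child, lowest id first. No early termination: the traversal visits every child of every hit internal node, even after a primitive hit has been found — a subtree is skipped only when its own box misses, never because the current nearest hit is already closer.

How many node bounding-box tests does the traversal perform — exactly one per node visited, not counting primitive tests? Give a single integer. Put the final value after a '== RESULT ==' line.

Trace the traversal:
N0 x:[21,49] y:[21/2,26] z:[13,36] -> hit [21,26], descend [4, 6]
  N4 x:[31,49] y:[21/2,47/2] z:[19,36] -> miss, prune
  N6 x:[21,42] y:[21,26] z:[13,33] -> hit [21,26], descend [3, 5]
    N3 x:[25,42] y:[21,24] z:[13,24] -> miss, prune
    N5 x:[21,24] y:[47/2,26] z:[23,33] -> hit [47/2,24] leaf, test {P5@t=24, P6(miss)}

order=[0, 4, 6, 3, 5]  |boxes|=5  |leaves|=1  hit=P5

== RESULT ==
5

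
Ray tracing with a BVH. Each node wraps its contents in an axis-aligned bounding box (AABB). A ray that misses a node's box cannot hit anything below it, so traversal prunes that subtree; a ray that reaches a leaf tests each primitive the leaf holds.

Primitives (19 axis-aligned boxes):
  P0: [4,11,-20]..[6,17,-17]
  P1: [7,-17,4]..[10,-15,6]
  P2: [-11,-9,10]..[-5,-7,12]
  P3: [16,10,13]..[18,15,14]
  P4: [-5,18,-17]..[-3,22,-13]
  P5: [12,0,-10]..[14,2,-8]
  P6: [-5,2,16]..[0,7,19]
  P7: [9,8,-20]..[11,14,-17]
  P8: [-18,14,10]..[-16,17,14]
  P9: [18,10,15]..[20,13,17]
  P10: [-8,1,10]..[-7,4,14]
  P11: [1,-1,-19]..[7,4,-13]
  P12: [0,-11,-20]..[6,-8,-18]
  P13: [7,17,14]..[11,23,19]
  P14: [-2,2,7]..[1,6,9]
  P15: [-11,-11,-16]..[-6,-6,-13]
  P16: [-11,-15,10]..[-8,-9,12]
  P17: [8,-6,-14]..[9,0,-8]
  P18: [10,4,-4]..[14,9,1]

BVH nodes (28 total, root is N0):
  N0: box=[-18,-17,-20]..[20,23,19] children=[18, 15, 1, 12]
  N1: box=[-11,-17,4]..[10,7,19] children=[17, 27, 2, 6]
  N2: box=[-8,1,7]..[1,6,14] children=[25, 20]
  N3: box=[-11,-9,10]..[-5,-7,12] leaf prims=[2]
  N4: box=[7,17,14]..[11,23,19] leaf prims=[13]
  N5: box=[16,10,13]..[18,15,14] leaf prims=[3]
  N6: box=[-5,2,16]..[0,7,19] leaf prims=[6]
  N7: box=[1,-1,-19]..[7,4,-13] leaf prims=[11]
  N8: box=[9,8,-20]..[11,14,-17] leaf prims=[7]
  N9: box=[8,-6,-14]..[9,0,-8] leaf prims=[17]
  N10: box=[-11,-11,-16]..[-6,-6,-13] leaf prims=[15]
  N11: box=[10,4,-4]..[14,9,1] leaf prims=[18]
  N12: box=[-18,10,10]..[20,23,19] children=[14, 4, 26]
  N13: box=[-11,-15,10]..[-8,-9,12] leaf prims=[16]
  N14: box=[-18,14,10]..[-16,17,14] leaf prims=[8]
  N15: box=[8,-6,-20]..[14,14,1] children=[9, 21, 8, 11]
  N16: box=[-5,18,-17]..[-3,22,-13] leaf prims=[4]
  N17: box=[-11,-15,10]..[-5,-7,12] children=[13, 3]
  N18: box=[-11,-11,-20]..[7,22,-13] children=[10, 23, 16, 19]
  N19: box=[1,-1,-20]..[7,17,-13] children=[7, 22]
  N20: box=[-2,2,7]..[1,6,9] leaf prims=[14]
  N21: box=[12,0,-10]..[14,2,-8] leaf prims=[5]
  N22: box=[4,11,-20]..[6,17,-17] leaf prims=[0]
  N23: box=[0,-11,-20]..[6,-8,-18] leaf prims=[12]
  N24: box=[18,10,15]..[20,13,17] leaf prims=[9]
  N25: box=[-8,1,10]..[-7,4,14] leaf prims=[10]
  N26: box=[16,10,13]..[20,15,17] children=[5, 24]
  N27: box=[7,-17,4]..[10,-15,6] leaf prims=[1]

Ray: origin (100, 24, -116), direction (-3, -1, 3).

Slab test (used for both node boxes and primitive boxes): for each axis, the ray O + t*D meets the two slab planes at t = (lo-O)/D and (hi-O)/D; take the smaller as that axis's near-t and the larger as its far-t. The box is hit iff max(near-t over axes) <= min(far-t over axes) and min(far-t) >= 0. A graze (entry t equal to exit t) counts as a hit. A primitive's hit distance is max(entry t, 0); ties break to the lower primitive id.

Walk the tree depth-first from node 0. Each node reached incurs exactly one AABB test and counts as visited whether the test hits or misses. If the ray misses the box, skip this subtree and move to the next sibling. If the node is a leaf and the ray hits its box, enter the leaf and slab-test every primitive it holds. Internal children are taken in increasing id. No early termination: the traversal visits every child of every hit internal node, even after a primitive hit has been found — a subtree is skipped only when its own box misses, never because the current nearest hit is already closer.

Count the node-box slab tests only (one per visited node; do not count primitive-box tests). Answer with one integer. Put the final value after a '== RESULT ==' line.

Trace the traversal:
N0 x:[80/3,118/3] y:[1,41] z:[32,45] -> hit [32,118/3], descend [1, 12, 15, 18]
  N1 x:[30,37] y:[17,41] z:[40,45] -> miss, prune
  N12 x:[80/3,118/3] y:[1,14] z:[42,45] -> miss, prune
  N15 x:[86/3,92/3] y:[10,30] z:[32,39] -> miss, prune
  N18 x:[31,37] y:[2,35] z:[32,103/3] -> hit [32,103/3], descend [10, 16, 19, 23]
    N10 x:[106/3,37] y:[30,35] z:[100/3,103/3] -> miss, prune
    N16 x:[103/3,35] y:[2,6] z:[33,103/3] -> miss, prune
    N19 x:[31,33] y:[7,25] z:[32,103/3] -> miss, prune
    N23 x:[94/3,100/3] y:[32,35] z:[32,98/3] -> hit [32,98/3] leaf, test {P12@t=32}

order=[0, 1, 12, 15, 18, 10, 16, 19, 23]  |boxes|=9  |leaves|=1  hit=P12

== RESULT ==
9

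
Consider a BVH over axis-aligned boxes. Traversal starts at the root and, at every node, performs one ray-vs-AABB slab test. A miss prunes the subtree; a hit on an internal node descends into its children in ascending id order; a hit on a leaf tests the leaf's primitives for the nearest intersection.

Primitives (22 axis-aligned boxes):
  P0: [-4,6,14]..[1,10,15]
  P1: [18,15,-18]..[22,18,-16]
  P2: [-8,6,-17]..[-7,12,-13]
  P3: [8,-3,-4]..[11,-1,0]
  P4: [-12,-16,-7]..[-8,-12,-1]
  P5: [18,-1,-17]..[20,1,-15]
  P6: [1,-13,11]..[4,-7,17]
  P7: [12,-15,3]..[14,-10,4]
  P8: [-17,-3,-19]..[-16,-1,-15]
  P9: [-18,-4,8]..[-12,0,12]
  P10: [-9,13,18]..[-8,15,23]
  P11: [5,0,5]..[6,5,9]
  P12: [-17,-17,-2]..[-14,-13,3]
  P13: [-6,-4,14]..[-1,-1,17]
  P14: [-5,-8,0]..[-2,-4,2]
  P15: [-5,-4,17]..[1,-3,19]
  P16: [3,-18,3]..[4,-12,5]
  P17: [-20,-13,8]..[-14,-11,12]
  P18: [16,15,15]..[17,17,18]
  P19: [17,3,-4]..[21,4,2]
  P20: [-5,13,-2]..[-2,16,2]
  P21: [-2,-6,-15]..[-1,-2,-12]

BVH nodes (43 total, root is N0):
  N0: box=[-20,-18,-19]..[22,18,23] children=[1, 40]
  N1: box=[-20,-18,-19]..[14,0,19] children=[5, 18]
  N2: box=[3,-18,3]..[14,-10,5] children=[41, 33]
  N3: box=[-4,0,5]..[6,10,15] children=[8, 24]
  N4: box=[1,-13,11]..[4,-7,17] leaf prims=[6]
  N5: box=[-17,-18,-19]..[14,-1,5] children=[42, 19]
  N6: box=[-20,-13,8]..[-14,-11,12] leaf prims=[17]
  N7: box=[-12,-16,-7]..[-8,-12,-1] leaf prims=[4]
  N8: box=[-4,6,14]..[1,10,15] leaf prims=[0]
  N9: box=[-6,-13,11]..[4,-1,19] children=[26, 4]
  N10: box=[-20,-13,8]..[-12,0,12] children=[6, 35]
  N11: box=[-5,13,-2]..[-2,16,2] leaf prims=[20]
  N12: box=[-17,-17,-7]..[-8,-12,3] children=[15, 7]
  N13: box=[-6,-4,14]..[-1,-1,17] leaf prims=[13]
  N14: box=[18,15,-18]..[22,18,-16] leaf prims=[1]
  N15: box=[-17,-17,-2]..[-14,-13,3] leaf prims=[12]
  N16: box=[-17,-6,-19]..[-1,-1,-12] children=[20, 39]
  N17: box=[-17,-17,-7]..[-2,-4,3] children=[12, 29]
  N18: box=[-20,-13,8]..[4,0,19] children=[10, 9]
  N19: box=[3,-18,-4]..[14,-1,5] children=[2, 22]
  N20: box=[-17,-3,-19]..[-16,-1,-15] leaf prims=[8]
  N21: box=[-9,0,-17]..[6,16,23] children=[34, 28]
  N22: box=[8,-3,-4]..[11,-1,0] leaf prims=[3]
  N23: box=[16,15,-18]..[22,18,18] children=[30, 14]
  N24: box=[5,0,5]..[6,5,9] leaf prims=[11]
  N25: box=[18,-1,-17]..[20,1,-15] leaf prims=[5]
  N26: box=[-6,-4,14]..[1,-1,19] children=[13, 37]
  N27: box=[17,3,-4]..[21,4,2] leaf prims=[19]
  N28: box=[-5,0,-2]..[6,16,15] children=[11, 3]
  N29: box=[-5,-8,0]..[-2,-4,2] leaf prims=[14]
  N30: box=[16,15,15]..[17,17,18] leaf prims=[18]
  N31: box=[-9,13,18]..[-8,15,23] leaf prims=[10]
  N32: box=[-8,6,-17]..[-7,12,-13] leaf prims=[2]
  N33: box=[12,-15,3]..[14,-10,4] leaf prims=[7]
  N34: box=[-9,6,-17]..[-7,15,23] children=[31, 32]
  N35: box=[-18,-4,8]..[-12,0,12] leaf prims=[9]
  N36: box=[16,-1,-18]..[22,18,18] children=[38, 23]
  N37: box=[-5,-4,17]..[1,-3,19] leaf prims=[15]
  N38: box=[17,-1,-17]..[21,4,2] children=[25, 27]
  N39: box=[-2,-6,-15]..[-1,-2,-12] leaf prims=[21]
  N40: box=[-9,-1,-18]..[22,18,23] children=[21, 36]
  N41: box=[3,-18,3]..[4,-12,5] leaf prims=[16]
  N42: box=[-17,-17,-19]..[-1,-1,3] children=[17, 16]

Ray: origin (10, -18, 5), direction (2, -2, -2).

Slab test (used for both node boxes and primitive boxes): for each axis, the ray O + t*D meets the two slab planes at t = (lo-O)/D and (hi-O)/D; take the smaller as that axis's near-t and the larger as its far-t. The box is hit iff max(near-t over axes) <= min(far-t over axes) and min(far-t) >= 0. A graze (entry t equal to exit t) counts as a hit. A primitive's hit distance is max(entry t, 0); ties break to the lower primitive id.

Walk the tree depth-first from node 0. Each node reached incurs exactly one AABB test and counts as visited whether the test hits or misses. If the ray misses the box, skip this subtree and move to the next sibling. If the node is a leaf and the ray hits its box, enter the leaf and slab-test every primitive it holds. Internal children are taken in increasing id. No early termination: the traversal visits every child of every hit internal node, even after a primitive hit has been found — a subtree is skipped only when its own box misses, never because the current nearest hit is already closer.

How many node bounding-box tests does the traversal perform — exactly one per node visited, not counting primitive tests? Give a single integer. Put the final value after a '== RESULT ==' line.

Walk:
N0 x:[-15,6] y:[-18,0] z:[-9,12] -> hit [-9,0], descend [1, 40]
  N1 x:[-15,2] y:[-9,0] z:[-7,12] -> hit [-7,0], descend [5, 18]
    N5 x:[-27/2,2] y:[-17/2,0] z:[0,12] -> hit [0,0], descend [19, 42]
      N19 x:[-7/2,2] y:[-17/2,0] z:[0,9/2] -> hit [0,0], descend [2, 22]
        N2 x:[-7/2,2] y:[-4,0] z:[0,1] -> hit [0,0], descend [33, 41]
          N33 x:[1,2] y:[-4,-3/2] z:[1/2,1] -> miss, prune
          N41 x:[-7/2,-3] y:[-3,0] z:[0,1] -> miss, prune
        N22 x:[-1,1/2] y:[-17/2,-15/2] z:[5/2,9/2] -> miss, prune
      N42 x:[-27/2,-11/2] y:[-17/2,-1/2] z:[1,12] -> miss, prune
    N18 x:[-15,-3] y:[-9,-5/2] z:[-7,-3/2] -> miss, prune
  N40 x:[-19/2,6] y:[-18,-17/2] z:[-9,23/2] -> miss, prune

order=[0, 1, 5, 19, 2, 33, 41, 22, 42, 18, 40]  |boxes|=11  |leaves|=0  hit=miss

== RESULT ==
11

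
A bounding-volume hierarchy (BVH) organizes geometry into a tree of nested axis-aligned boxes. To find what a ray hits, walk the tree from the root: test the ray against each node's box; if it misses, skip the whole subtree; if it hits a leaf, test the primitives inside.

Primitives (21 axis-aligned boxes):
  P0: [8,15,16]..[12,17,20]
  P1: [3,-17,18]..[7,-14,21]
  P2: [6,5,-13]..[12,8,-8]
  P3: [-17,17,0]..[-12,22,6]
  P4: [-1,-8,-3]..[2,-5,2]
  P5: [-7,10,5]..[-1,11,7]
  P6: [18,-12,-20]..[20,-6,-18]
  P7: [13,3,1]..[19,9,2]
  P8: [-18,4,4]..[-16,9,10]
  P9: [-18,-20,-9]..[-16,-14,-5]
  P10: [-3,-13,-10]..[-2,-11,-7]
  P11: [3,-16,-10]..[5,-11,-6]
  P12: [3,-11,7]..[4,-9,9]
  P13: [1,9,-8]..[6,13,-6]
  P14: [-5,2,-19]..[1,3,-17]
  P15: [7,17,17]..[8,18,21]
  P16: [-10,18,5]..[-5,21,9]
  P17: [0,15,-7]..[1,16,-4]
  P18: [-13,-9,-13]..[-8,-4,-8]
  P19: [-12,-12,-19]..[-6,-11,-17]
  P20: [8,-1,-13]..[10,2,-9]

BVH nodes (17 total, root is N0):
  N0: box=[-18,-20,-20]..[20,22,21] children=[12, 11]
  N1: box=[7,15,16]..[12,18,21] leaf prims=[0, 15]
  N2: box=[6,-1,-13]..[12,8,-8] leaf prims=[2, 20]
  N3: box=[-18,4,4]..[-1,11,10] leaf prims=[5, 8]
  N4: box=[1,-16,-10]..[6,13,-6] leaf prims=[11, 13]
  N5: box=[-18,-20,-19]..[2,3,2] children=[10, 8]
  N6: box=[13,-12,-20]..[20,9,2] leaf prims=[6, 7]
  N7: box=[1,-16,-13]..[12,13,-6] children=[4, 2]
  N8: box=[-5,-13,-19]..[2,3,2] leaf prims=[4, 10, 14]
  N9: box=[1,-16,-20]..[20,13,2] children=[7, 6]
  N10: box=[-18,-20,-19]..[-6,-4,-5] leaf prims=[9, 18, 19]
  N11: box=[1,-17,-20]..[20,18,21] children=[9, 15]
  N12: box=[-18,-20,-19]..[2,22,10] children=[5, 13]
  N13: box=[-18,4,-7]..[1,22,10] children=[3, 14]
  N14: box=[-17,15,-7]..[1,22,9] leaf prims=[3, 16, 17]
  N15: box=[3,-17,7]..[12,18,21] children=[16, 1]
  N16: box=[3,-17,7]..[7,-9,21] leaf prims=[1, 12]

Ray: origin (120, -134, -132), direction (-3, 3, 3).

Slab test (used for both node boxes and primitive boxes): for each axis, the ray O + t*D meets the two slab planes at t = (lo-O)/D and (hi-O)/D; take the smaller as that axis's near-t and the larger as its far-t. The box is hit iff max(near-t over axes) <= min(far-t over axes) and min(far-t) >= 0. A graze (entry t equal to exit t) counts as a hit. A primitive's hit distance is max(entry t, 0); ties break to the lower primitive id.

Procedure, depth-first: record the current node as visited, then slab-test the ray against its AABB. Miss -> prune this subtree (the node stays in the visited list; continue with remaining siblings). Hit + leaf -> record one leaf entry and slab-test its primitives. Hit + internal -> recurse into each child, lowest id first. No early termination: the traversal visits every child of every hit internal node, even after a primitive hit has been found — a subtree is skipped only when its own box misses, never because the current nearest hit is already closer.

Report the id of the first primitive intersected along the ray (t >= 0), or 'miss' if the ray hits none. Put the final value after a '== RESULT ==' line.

Walk:
N0 x:[100/3,46] y:[38,52] z:[112/3,51] -> hit [38,46], descend [11, 12]
  N11 x:[100/3,119/3] y:[39,152/3] z:[112/3,51] -> hit [39,119/3], descend [9, 15]
    N9 x:[100/3,119/3] y:[118/3,49] z:[112/3,134/3] -> hit [118/3,119/3], descend [6, 7]
      N6 x:[100/3,107/3] y:[122/3,143/3] z:[112/3,134/3] -> miss, prune
      N7 x:[36,119/3] y:[118/3,49] z:[119/3,42] -> hit [119/3,119/3], descend [2, 4]
        N2 x:[36,38] y:[133/3,142/3] z:[119/3,124/3] -> miss, prune
        N4 x:[38,119/3] y:[118/3,49] z:[122/3,42] -> miss, prune
    N15 x:[36,39] y:[39,152/3] z:[139/3,51] -> miss, prune
  N12 x:[118/3,46] y:[38,52] z:[113/3,142/3] -> hit [118/3,46], descend [5, 13]
    N5 x:[118/3,46] y:[38,137/3] z:[113/3,134/3] -> hit [118/3,134/3], descend [8, 10]
      N8 x:[118/3,125/3] y:[121/3,137/3] z:[113/3,134/3] -> hit [121/3,125/3] leaf, test {P4(miss), P10@t=122/3, P14(miss)}
      N10 x:[42,46] y:[38,130/3] z:[113/3,127/3] -> hit [42,127/3] leaf, test {P9(miss), P18(miss), P19(miss)}
    N13 x:[119/3,46] y:[46,52] z:[125/3,142/3] -> hit [46,46], descend [3, 14]
      N3 x:[121/3,46] y:[46,145/3] z:[136/3,142/3] -> hit [46,46] leaf, test {P5(miss), P8@t=46}
      N14 x:[119/3,137/3] y:[149/3,52] z:[125/3,47] -> miss, prune

order=[0, 11, 9, 6, 7, 2, 4, 15, 12, 5, 8, 10, 13, 3, 14]  |boxes|=15  |leaves|=3  hit=P10

== RESULT ==
10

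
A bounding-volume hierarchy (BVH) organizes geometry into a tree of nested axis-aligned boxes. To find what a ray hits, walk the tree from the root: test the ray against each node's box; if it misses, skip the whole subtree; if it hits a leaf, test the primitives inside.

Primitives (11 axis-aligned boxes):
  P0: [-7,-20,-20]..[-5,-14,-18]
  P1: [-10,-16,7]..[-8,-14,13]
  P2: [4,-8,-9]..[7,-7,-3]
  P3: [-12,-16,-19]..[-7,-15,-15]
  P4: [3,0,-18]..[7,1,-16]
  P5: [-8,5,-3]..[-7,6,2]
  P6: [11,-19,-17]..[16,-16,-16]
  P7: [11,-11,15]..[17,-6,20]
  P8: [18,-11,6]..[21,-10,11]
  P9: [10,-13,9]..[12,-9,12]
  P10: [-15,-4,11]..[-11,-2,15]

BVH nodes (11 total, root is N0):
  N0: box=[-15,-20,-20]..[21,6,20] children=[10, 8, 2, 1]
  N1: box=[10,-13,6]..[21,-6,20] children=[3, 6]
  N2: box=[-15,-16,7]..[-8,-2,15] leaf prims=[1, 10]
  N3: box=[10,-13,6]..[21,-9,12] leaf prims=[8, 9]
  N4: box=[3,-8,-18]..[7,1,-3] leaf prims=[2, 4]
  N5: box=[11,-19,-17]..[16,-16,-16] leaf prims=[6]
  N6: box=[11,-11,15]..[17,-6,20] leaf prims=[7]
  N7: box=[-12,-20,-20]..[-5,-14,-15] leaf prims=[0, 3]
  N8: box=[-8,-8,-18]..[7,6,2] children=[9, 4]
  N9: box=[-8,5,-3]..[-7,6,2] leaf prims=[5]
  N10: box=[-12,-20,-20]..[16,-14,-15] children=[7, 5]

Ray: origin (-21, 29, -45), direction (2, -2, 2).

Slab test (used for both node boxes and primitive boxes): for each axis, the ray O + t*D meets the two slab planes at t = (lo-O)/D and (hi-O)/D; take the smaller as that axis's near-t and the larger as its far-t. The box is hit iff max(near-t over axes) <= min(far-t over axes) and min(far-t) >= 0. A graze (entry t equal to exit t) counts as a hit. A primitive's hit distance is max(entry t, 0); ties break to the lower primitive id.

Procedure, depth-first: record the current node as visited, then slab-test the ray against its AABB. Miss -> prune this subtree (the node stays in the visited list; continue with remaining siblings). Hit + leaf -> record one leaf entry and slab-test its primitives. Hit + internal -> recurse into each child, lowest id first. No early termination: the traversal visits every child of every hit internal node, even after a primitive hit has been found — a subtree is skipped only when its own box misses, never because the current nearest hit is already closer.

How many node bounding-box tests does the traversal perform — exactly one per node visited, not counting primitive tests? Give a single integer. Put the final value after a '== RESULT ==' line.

Traverse from the root:
N0 x:[3,21] y:[23/2,49/2] z:[25/2,65/2] -> hit [25/2,21], descend [1, 2, 8, 10]
  N1 x:[31/2,21] y:[35/2,21] z:[51/2,65/2] -> miss, prune
  N2 x:[3,13/2] y:[31/2,45/2] z:[26,30] -> miss, prune
  N8 x:[13/2,14] y:[23/2,37/2] z:[27/2,47/2] -> hit [27/2,14], descend [4, 9]
    N4 x:[12,14] y:[14,37/2] z:[27/2,21] -> hit [14,14] leaf, test {P2(miss), P4@t=14}
    N9 x:[13/2,7] y:[23/2,12] z:[21,47/2] -> miss, prune
  N10 x:[9/2,37/2] y:[43/2,49/2] z:[25/2,15] -> miss, prune

Visited [0, 1, 2, 8, 4, 9, 10]. Tests: 7 box, 1 leaf. Nearest: P4.

== RESULT ==
7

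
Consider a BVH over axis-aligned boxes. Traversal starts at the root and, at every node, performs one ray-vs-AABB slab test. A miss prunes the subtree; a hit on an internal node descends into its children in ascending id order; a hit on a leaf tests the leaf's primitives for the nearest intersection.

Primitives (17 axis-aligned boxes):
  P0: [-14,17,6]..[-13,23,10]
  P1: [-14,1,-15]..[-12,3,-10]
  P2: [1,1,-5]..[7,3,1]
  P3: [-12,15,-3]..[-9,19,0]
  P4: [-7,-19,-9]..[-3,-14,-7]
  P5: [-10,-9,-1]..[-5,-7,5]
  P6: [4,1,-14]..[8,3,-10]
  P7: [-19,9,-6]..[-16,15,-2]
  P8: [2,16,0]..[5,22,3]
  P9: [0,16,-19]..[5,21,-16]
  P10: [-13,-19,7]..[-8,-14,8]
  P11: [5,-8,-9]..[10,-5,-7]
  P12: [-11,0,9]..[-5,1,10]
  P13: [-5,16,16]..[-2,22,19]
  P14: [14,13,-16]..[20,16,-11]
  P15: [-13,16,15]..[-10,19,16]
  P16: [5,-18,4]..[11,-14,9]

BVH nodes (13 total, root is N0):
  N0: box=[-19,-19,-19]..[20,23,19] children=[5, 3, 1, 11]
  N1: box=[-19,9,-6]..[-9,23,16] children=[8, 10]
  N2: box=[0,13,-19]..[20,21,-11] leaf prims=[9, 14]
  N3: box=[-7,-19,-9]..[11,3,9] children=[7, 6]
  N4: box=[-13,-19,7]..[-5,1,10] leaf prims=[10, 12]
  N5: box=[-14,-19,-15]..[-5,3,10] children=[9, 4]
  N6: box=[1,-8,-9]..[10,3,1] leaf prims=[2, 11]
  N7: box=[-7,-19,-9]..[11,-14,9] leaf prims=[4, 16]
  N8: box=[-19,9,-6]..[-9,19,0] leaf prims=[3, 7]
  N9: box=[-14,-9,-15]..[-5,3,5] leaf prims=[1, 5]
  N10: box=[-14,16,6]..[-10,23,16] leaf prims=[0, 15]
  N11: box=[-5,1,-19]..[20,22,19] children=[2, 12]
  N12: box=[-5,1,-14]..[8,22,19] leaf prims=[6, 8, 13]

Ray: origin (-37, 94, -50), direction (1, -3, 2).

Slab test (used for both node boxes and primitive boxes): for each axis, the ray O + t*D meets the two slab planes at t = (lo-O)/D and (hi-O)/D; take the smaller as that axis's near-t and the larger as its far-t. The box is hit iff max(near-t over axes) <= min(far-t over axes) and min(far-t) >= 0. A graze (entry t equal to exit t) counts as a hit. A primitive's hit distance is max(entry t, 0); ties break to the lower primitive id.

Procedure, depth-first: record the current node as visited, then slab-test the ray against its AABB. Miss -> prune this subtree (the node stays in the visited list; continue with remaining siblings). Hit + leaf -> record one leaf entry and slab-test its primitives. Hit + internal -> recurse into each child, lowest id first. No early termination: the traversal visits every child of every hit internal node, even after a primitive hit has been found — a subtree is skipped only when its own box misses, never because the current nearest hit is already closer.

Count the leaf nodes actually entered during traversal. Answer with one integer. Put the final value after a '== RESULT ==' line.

Trace the traversal:
N0 x:[18,57] y:[71/3,113/3] z:[31/2,69/2] -> hit [71/3,69/2], descend [1, 3, 5, 11]
  N1 x:[18,28] y:[71/3,85/3] z:[22,33] -> hit [71/3,28], descend [8, 10]
    N8 x:[18,28] y:[25,85/3] z:[22,25] -> hit [25,25] leaf, test {P3@t=25, P7(miss)}
    N10 x:[23,27] y:[71/3,26] z:[28,33] -> miss, prune
  N3 x:[30,48] y:[91/3,113/3] z:[41/2,59/2] -> miss, prune
  N5 x:[23,32] y:[91/3,113/3] z:[35/2,30] -> miss, prune
  N11 x:[32,57] y:[24,31] z:[31/2,69/2] -> miss, prune

Summary -> nodes [0, 1, 8, 10, 3, 5, 11]; box-tests=7; leaf-entries=1; first=P3

== RESULT ==
1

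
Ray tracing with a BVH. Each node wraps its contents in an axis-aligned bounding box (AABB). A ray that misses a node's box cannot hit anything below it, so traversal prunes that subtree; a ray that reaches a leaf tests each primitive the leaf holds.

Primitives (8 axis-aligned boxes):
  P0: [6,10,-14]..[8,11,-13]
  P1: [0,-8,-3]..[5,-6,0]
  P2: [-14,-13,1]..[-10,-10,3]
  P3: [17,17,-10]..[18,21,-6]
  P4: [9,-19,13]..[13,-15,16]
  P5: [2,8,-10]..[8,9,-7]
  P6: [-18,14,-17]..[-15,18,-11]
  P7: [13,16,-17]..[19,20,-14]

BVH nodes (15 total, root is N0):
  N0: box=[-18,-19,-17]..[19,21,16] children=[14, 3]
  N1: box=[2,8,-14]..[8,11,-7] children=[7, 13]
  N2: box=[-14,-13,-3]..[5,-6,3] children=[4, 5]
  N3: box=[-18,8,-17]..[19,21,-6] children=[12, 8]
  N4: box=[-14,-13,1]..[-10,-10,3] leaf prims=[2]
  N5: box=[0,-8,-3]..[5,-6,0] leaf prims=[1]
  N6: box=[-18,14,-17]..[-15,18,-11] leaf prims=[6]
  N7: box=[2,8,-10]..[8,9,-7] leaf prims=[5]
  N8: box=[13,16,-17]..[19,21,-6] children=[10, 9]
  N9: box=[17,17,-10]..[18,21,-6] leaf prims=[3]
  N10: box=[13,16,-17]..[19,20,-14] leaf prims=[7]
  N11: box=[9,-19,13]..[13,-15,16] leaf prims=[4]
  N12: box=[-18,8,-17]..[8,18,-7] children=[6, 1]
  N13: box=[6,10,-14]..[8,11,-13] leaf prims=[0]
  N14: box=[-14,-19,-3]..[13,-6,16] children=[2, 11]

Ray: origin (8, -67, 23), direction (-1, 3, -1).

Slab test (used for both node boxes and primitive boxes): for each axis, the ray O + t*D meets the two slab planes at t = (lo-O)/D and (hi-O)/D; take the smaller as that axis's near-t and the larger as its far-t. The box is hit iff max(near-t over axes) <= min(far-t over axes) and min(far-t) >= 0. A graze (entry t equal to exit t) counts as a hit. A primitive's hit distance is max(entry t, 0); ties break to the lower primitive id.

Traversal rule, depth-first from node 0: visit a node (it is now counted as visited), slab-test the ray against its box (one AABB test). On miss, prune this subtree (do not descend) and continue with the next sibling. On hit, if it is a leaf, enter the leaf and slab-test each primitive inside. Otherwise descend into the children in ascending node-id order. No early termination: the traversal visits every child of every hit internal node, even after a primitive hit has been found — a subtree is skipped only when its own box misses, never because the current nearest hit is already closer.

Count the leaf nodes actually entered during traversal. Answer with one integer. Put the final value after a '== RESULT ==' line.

Trace the traversal:
N0 x:[-11,26] y:[16,88/3] z:[7,40] -> hit [16,26], descend [3, 14]
  N3 x:[-11,26] y:[25,88/3] z:[29,40] -> miss, prune
  N14 x:[-5,22] y:[16,61/3] z:[7,26] -> hit [16,61/3], descend [2, 11]
    N2 x:[3,22] y:[18,61/3] z:[20,26] -> hit [20,61/3], descend [4, 5]
      N4 x:[18,22] y:[18,19] z:[20,22] -> miss, prune
      N5 x:[3,8] y:[59/3,61/3] z:[23,26] -> miss, prune
    N11 x:[-5,-1] y:[16,52/3] z:[7,10] -> miss, prune

7 AABB tests over nodes [0, 3, 14, 2, 4, 5, 11]; 0 leaves entered; closest miss.

== RESULT ==
0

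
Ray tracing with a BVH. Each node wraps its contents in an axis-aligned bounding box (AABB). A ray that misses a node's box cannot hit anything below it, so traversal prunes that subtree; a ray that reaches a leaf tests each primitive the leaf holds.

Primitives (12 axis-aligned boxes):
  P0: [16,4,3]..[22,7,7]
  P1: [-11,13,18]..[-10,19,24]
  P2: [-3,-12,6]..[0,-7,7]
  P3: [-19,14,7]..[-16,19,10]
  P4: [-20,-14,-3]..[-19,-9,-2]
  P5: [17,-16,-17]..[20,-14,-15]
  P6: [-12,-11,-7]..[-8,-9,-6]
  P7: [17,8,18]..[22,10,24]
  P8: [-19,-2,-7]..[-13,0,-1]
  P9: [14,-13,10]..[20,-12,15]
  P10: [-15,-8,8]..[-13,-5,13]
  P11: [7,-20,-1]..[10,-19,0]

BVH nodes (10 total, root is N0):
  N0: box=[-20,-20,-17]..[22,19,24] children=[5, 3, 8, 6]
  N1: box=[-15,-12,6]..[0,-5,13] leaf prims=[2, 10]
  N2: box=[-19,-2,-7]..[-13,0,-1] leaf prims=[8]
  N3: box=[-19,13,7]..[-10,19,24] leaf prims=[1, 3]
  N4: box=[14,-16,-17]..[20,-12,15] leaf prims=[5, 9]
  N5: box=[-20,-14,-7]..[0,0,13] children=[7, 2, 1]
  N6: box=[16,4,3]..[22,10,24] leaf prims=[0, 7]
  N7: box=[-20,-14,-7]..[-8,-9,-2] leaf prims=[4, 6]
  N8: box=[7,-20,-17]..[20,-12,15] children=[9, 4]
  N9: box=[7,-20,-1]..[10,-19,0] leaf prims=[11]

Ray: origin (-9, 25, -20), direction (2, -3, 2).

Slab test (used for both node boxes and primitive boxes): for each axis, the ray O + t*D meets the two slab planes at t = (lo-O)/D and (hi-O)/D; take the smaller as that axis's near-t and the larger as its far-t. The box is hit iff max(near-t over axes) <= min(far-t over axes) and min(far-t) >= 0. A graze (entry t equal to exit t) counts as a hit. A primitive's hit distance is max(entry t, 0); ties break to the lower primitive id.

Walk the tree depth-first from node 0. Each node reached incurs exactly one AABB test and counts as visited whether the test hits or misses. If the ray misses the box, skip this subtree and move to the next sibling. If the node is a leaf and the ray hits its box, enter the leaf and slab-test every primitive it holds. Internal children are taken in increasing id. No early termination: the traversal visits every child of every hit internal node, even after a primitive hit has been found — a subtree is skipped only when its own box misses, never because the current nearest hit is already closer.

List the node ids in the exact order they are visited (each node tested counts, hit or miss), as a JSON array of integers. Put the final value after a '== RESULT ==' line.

Trace the traversal:
N0 x:[-11/2,31/2] y:[2,15] z:[3/2,22] -> hit [2,15], descend [3, 5, 6, 8]
  N3 x:[-5,-1/2] y:[2,4] z:[27/2,22] -> miss, prune
  N5 x:[-11/2,9/2] y:[25/3,13] z:[13/2,33/2] -> miss, prune
  N6 x:[25/2,31/2] y:[5,7] z:[23/2,22] -> miss, prune
  N8 x:[8,29/2] y:[37/3,15] z:[3/2,35/2] -> hit [37/3,29/2], descend [4, 9]
    N4 x:[23/2,29/2] y:[37/3,41/3] z:[3/2,35/2] -> hit [37/3,41/3] leaf, test {P5(miss), P9(miss)}
    N9 x:[8,19/2] y:[44/3,15] z:[19/2,10] -> miss, prune

Summary -> nodes [0, 3, 5, 6, 8, 4, 9]; box-tests=7; leaf-entries=1; first=miss

== RESULT ==
[0, 3, 5, 6, 8, 4, 9]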